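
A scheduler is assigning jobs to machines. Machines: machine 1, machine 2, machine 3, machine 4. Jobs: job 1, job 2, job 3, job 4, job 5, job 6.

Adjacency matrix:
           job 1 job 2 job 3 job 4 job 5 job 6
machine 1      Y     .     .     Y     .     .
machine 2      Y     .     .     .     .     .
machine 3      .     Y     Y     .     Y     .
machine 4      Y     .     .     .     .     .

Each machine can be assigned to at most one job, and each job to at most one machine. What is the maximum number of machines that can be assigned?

One maximum matching: machine 1→job 4, machine 2→job 1, machine 3→job 2.
The set {machine 2, machine 4} has only 1 neighbour ({job 1}), so by Hall's theorem at most 3 of the 4 machines can be matched.

3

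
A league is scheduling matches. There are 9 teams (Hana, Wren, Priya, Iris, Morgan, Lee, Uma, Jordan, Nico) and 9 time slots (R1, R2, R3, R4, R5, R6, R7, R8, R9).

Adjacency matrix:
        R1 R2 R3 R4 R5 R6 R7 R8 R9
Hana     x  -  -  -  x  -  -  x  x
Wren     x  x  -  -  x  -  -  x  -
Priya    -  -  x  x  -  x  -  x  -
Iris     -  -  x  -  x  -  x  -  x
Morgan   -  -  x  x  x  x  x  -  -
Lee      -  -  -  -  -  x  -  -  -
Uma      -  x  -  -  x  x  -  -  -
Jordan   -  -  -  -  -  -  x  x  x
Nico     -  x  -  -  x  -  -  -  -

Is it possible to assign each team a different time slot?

For example, pair Hana–R9, Wren–R1, Priya–R4, Iris–R7, Morgan–R3, Lee–R6, Uma–R2, Jordan–R8, Nico–R5.
Every team is matched, so this is a perfect matching.

Yes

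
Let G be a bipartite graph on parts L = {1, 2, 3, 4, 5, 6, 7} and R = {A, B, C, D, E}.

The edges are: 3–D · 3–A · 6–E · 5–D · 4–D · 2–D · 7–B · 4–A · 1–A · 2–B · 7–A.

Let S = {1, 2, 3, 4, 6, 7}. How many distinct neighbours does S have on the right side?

4

The union of neighbours of {1, 2, 3, 4, 6, 7} is {A, B, D, E}, which has 4 elements.
Since |N(S)| = 4 < |S| = 6, Hall's condition fails for this subset.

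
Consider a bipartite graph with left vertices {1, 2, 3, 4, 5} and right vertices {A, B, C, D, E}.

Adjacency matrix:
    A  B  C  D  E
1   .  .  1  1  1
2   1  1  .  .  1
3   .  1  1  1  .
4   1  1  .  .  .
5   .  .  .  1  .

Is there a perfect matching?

For example, pair 1→E, 2→A, 3→C, 4→B, 5→D.
All 5 left vertices are covered.

Yes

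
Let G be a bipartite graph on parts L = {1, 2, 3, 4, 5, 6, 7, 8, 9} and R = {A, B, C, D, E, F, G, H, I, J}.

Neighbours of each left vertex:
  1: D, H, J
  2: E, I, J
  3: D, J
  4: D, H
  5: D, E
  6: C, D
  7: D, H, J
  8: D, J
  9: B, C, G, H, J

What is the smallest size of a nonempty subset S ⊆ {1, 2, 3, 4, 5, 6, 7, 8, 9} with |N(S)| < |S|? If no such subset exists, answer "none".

Take S = {1, 3, 4, 7}. Its neighbourhood is {D, H, J}, so |N(S)| = 3 < |S| = 4.
Every subset of size less than 4 has at least as many neighbours as members, so 4 is the minimum.

4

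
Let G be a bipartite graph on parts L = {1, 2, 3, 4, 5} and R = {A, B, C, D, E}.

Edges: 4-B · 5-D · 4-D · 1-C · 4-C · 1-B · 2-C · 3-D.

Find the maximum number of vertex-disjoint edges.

For example, pair 1-B, 2-C, 3-D.
The set {1, 2, 3, 4, 5} has only 3 neighbours ({B, C, D}), so by Hall's theorem at most 3 of the 5 left vertices can be matched.

3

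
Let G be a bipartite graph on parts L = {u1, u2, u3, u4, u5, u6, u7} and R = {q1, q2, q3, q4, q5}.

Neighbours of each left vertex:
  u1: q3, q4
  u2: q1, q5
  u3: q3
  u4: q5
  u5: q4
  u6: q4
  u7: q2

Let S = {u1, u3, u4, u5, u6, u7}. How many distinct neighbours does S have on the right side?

4

The union of neighbours of {u1, u3, u4, u5, u6, u7} is {q2, q3, q4, q5}, which has 4 elements.
Since |N(S)| = 4 < |S| = 6, Hall's condition fails for this subset.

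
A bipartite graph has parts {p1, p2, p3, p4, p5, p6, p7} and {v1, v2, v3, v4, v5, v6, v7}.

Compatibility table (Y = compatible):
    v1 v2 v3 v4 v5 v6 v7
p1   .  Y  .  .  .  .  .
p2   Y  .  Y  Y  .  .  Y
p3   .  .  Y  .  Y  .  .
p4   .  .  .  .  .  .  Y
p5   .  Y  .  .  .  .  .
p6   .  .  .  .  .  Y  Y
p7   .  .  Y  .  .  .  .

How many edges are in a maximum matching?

6

For example, pair p1–v2, p2–v1, p3–v5, p4–v7, p6–v6, p7–v3.
The set {p1, p5} has only 1 neighbour ({v2}), so by Hall's theorem at most 6 of the 7 left vertices can be matched.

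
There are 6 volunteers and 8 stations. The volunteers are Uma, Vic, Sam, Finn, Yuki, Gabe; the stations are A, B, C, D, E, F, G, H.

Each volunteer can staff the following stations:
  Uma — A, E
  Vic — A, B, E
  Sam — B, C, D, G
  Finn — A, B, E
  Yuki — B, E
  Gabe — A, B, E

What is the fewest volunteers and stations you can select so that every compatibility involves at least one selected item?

4

A maximum matching has 4 edges (e.g. Uma–A, Vic–E, Sam–G, Finn–B).
By König's theorem the minimum vertex cover has the same size. One such cover is {Sam, A, B, E}.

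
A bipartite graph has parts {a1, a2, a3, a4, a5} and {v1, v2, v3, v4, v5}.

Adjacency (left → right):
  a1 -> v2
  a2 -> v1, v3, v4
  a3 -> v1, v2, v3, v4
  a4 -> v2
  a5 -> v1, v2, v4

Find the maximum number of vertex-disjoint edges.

4

For example, pair a1-v2, a2-v3, a3-v4, a5-v1.
The set {a1, a4} has only 1 neighbour ({v2}), so by Hall's theorem at most 4 of the 5 left vertices can be matched.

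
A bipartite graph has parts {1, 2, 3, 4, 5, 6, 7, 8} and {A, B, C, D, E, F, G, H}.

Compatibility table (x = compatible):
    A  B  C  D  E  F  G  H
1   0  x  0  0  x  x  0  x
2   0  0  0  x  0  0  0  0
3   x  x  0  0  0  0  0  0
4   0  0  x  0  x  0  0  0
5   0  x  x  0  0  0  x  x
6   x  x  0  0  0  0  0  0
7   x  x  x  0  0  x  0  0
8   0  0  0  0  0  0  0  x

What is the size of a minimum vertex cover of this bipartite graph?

A maximum matching has 8 edges (e.g. 1–E, 2–D, 3–A, 4–C, 5–G, 6–B, 7–F, 8–H).
By König's theorem the minimum vertex cover has the same size. One such cover is {1, 2, 3, 4, 5, 6, 7, 8}.

8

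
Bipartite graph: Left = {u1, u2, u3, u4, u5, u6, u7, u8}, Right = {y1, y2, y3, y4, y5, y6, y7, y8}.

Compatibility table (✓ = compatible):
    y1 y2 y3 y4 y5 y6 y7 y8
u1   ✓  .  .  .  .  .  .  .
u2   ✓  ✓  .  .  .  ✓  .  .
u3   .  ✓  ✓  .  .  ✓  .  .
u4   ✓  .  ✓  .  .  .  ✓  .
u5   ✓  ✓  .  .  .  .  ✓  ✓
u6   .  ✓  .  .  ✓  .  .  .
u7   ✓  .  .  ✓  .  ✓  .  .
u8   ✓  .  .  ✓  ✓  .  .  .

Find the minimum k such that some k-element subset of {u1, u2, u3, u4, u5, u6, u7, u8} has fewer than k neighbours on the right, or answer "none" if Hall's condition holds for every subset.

none

A matching saturating every left vertex exists, for instance u1→y1, u2→y2, u3→y3, u4→y7, u5→y8, u6→y5, u7→y6, u8→y4.
By Hall's marriage theorem, this means |N(S)| ≥ |S| for every subset S, so no violating subset exists.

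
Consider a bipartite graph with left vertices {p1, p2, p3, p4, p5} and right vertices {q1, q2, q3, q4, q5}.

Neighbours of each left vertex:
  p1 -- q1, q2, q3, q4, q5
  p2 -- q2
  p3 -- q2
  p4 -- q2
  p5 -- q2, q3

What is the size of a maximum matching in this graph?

A valid assignment of size 3: p1–q4, p2–q2, p5–q3.
The set {p2, p3, p4} has only 1 neighbour ({q2}), so by Hall's theorem at most 3 of the 5 left vertices can be matched.

3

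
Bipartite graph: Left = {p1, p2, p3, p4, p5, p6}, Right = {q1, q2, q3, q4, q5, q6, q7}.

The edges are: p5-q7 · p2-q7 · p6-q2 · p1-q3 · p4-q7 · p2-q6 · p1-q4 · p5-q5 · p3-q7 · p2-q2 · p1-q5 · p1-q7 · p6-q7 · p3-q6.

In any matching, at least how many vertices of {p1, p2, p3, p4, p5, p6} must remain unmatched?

One maximum matching: p1-q4, p2-q2, p3-q6, p4-q7, p5-q5.
The set {p2, p3, p4, p6} has only 3 neighbours ({q2, q6, q7}), so by Hall's theorem at most 5 of the 6 left vertices can be matched.
That matches 5 of the 6, leaving 1 unmatched; no matching can do better.

1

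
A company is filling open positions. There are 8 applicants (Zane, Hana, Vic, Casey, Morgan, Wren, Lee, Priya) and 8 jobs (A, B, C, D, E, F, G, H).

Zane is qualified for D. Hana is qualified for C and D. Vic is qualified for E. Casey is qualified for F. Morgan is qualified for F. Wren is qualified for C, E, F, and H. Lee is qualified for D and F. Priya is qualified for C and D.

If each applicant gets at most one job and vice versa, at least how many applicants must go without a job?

One maximum matching: Zane-D, Hana-C, Vic-E, Casey-F, Wren-H.
The set {Zane, Hana, Casey, Morgan, Lee, Priya} has only 3 neighbours ({C, D, F}), so by Hall's theorem at most 5 of the 8 applicants can be matched.
That matches 5 of the 8, leaving 3 unmatched; no matching can do better.

3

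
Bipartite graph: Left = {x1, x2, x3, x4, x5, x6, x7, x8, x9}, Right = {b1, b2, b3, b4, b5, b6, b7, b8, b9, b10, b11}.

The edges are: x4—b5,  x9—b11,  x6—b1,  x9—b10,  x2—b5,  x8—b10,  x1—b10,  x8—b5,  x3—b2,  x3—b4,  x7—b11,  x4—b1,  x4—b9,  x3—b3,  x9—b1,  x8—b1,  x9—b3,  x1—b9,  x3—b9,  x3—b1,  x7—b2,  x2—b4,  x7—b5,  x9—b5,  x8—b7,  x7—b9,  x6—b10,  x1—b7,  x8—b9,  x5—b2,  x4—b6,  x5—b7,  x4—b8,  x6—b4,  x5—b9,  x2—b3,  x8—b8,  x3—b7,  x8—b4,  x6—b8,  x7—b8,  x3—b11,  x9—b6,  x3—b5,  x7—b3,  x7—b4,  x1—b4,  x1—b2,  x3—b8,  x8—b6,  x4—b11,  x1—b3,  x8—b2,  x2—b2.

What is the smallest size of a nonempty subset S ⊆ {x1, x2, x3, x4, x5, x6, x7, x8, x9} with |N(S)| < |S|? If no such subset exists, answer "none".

A matching saturating every left vertex exists, for instance x1→b2, x2→b3, x3→b7, x4→b11, x5→b9, x6→b4, x7→b8, x8→b5, x9→b1.
By Hall's marriage theorem, this means |N(S)| ≥ |S| for every subset S, so no violating subset exists.

none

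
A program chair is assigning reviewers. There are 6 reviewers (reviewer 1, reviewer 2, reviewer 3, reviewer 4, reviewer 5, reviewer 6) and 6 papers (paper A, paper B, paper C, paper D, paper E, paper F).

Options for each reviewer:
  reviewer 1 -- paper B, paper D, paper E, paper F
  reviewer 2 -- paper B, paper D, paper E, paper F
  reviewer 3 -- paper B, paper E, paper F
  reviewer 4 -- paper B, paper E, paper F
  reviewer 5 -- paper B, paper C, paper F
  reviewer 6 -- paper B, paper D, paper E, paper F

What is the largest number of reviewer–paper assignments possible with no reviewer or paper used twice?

5

One maximum matching: reviewer 1-paper D, reviewer 2-paper F, reviewer 3-paper B, reviewer 4-paper E, reviewer 5-paper C.
The set {reviewer 1, reviewer 2, reviewer 3, reviewer 4, reviewer 6} has only 4 neighbours ({paper B, paper D, paper E, paper F}), so by Hall's theorem at most 5 of the 6 reviewers can be matched.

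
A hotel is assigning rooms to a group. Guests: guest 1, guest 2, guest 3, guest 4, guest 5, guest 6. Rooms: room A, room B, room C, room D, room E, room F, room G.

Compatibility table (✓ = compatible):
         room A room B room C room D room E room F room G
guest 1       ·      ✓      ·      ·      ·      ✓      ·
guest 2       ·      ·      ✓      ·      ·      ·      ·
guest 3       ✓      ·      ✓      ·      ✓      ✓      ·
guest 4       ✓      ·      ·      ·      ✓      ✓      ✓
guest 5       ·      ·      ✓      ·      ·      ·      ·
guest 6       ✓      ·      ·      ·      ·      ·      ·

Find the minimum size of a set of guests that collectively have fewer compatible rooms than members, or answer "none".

2

Take S = {guest 2, guest 5}. Its neighbourhood is {room C}, so |N(S)| = 1 < |S| = 2.
No single vertex violates Hall's condition since each has at least one neighbour, so 2 is the minimum.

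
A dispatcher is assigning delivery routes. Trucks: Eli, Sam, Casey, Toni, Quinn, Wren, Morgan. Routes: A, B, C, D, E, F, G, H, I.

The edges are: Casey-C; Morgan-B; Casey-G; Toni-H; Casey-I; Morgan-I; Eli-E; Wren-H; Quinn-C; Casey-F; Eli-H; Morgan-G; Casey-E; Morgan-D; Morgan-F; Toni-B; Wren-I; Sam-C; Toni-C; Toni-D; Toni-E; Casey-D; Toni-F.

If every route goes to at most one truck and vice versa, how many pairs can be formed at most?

6

A valid assignment of size 6: Eli–H, Sam–C, Casey–E, Toni–B, Wren–I, Morgan–G.
The set {Sam, Quinn} has only 1 neighbour ({C}), so by Hall's theorem at most 6 of the 7 trucks can be matched.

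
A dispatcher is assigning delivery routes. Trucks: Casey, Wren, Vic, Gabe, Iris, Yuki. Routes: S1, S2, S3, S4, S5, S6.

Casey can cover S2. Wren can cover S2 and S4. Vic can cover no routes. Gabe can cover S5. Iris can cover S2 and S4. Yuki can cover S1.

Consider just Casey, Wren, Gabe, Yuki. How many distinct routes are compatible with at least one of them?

4

The union of neighbours of {Casey, Wren, Gabe, Yuki} is {S1, S2, S4, S5}, which has 4 elements.
Since |N(S)| = 4 ≥ |S| = 4, Hall's condition holds for this subset.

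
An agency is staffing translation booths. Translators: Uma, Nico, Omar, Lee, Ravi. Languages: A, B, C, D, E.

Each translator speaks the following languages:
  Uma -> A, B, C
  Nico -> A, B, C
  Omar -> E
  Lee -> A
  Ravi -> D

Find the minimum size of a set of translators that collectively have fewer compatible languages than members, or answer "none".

none

A matching saturating every translator exists, for instance Uma→C, Nico→B, Omar→E, Lee→A, Ravi→D.
By Hall's marriage theorem, this means |N(S)| ≥ |S| for every subset S, so no violating subset exists.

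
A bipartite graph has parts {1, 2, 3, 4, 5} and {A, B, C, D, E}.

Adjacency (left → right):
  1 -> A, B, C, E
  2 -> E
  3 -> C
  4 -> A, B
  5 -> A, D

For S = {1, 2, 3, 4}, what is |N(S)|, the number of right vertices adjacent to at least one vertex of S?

The union of neighbours of {1, 2, 3, 4} is {A, B, C, E}, which has 4 elements.
Since |N(S)| = 4 ≥ |S| = 4, Hall's condition holds for this subset.

4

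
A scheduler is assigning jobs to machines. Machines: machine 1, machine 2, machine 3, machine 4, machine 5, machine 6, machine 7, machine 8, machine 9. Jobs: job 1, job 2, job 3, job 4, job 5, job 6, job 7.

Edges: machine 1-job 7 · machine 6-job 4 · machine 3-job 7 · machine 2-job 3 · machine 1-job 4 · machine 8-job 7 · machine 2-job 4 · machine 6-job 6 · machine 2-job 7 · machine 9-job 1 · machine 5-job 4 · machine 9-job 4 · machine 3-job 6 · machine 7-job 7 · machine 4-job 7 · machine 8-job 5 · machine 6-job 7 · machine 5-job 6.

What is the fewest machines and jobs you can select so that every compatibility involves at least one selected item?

6

The 6 edges machine 1–job 4, machine 2–job 3, machine 3–job 6, machine 4–job 7, machine 8–job 5, machine 9–job 1 form a matching, so any vertex cover needs at least 6 vertices (one per matched edge).
Conversely {machine 2, machine 8, machine 9, job 4, job 6, job 7} meets every edge and has exactly 6 vertices, so 6 is optimal.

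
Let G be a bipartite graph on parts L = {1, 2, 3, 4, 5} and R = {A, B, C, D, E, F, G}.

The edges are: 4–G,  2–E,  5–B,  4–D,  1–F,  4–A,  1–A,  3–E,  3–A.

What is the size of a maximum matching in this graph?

One maximum matching: 1→F, 2→E, 3→A, 4→G, 5→B.
This saturates every left vertex, so 5 is the maximum.

5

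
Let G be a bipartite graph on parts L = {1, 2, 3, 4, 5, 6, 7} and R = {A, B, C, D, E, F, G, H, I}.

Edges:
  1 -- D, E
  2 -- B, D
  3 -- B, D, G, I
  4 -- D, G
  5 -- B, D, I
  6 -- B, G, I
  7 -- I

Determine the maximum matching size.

5

One maximum matching: 1→E, 2→D, 3→I, 4→G, 5→B.
The set {2, 3, 4, 5, 6, 7} has only 4 neighbours ({B, D, G, I}), so by Hall's theorem at most 5 of the 7 left vertices can be matched.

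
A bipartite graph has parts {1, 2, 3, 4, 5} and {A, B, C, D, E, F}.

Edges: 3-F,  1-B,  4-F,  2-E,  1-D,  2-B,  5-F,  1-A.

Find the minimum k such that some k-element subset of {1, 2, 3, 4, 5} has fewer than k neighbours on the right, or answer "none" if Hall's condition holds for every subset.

Take S = {3, 4}. Its neighbourhood is {F}, so |N(S)| = 1 < |S| = 2.
No single vertex violates Hall's condition since each has at least one neighbour, so 2 is the minimum.

2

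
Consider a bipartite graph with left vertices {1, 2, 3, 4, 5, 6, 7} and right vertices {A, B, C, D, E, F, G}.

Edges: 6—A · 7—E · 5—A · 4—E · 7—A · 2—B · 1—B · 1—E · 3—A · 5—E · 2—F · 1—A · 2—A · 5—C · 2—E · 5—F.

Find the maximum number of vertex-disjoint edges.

5

A valid assignment of size 5: 1→B, 2→F, 3→A, 4→E, 5→C.
The set {3, 4, 6, 7} has only 2 neighbours ({A, E}), so by Hall's theorem at most 5 of the 7 left vertices can be matched.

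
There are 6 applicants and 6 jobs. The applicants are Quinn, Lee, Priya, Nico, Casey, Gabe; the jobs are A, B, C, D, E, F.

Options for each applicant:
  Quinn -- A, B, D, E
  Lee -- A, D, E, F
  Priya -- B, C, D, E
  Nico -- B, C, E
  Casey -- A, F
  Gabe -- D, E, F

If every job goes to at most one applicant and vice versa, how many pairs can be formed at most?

A valid assignment of size 6: Quinn→A, Lee→D, Priya→B, Nico→C, Casey→F, Gabe→E.
This saturates every applicant, so 6 is the maximum.

6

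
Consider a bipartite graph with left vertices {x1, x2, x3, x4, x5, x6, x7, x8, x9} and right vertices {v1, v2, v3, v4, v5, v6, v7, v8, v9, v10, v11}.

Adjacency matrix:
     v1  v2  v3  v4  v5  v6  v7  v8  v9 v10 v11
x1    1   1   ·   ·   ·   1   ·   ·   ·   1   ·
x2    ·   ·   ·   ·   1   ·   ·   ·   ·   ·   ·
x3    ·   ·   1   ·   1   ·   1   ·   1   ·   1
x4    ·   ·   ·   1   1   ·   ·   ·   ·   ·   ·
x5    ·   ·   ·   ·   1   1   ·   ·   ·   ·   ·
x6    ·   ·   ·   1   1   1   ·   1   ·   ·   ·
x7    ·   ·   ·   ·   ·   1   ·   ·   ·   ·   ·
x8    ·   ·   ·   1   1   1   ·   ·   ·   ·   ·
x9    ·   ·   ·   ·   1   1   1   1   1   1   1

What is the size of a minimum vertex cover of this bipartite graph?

The 7 edges x1–v2, x2–v5, x3–v11, x4–v4, x5–v6, x6–v8, x9–v10 form a matching, so any vertex cover needs at least 7 vertices (one per matched edge).
Conversely {x1, x3, x6, x9, v4, v5, v6} meets every edge and has exactly 7 vertices, so 7 is optimal.

7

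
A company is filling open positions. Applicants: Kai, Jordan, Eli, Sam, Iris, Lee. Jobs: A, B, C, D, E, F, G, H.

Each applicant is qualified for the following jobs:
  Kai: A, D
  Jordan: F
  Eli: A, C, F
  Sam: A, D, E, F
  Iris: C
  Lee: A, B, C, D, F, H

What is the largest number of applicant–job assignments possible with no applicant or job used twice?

For example, pair Kai-D, Jordan-F, Eli-A, Sam-E, Iris-C, Lee-H.
This saturates every applicant, so 6 is the maximum.

6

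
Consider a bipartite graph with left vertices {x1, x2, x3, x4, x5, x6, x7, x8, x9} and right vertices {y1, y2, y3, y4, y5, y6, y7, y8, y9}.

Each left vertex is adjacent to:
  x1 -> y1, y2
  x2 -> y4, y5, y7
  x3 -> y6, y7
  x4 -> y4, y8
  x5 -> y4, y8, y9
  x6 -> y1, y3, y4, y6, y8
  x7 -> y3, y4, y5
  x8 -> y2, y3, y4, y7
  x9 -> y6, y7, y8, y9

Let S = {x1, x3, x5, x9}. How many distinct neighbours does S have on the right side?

The union of neighbours of {x1, x3, x5, x9} is {y1, y2, y4, y6, y7, y8, y9}, which has 7 elements.
Since |N(S)| = 7 ≥ |S| = 4, Hall's condition holds for this subset.

7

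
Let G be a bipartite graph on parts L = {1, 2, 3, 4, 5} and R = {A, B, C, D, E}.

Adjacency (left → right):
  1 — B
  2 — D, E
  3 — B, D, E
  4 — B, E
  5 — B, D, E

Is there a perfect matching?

No

The set {1, 2, 3, 4, 5} has only 3 neighbours ({B, D, E}), so by Hall's theorem at most 3 of the 5 left vertices can be matched.
Hence no matching covers every left vertex.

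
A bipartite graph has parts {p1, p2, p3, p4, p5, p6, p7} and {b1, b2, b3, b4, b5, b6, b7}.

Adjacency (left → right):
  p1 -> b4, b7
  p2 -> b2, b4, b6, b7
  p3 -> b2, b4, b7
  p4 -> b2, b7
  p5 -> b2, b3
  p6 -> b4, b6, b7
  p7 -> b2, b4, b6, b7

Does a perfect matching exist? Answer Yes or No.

No

The set {p1, p2, p3, p4, p6, p7} has only 4 neighbours ({b2, b4, b6, b7}), so by Hall's theorem at most 5 of the 7 left vertices can be matched.
Hence no matching covers every left vertex.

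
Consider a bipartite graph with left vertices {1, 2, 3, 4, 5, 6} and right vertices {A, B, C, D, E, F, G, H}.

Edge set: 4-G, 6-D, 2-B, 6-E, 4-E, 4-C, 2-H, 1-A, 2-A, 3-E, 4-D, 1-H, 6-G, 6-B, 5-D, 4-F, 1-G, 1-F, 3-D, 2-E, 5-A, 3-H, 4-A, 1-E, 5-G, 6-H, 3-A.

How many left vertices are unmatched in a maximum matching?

0

A valid assignment of size 6: 1→A, 2→B, 3→E, 4→F, 5→D, 6→G.
All 6 left vertices are matched, so no larger matching exists.
That matches 6 of the 6, leaving 0 unmatched; no matching can do better.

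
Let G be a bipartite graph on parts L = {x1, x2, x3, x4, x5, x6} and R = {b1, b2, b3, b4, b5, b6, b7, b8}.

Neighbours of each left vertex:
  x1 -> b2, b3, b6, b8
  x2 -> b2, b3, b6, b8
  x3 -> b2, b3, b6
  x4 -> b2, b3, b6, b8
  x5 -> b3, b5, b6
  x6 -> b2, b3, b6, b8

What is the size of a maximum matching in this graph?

For example, pair x1–b8, x2–b2, x3–b6, x4–b3, x5–b5.
The set {x1, x2, x3, x4, x6} has only 4 neighbours ({b2, b3, b6, b8}), so by Hall's theorem at most 5 of the 6 left vertices can be matched.

5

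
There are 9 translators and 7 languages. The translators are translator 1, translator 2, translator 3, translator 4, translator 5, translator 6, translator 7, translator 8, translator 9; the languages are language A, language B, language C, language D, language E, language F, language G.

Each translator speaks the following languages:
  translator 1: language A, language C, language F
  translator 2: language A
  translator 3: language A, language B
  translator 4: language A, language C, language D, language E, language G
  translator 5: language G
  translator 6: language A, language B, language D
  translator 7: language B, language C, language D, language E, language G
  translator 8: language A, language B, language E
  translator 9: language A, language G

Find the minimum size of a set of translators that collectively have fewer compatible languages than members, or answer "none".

Take S = {translator 2, translator 5, translator 9}. Its neighbourhood is {language A, language G}, so |N(S)| = 2 < |S| = 3.
Every subset of size less than 3 has at least as many neighbours as members, so 3 is the minimum.

3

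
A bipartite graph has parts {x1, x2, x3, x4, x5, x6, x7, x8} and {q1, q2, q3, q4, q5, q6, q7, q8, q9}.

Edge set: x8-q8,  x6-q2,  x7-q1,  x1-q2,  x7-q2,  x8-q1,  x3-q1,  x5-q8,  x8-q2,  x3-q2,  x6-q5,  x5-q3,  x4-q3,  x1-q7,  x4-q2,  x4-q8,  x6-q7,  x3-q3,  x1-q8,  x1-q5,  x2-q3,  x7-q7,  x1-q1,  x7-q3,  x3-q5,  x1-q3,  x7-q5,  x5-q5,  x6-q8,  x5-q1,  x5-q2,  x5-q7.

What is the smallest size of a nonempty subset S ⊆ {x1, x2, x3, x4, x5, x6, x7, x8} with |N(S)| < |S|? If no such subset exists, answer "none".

Take S = {x1, x2, x3, x4, x5, x6, x7}. Its neighbourhood is {q1, q2, q3, q5, q7, q8}, so |N(S)| = 6 < |S| = 7.
Every subset of size less than 7 has at least as many neighbours as members, so 7 is the minimum.

7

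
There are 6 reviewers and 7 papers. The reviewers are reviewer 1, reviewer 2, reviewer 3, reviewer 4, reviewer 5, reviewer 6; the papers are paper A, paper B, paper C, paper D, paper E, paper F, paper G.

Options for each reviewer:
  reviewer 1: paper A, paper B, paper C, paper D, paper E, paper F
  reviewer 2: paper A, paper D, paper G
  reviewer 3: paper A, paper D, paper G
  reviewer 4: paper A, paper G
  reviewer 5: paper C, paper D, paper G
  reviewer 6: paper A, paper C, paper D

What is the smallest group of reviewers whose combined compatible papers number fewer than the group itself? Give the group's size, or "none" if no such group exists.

Take S = {reviewer 2, reviewer 3, reviewer 4, reviewer 5, reviewer 6}. Its neighbourhood is {paper A, paper C, paper D, paper G}, so |N(S)| = 4 < |S| = 5.
Every subset of size less than 5 has at least as many neighbours as members, so 5 is the minimum.

5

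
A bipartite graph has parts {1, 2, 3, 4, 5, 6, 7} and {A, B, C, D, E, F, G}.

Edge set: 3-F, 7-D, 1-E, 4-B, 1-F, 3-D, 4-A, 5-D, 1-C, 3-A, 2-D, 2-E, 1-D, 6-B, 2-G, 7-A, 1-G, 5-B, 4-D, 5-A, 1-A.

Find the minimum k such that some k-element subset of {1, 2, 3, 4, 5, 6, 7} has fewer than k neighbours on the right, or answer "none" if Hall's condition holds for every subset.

Take S = {4, 5, 6, 7}. Its neighbourhood is {A, B, D}, so |N(S)| = 3 < |S| = 4.
Every subset of size less than 4 has at least as many neighbours as members, so 4 is the minimum.

4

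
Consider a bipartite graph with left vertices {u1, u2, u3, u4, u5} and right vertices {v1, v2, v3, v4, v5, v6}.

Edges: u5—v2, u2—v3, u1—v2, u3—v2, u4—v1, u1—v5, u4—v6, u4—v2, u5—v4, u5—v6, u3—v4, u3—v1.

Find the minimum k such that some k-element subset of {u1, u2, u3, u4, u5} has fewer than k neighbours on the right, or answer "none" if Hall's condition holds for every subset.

none

A matching saturating every left vertex exists, for instance u1→v5, u2→v3, u3→v4, u4→v1, u5→v2.
By Hall's marriage theorem, this means |N(S)| ≥ |S| for every subset S, so no violating subset exists.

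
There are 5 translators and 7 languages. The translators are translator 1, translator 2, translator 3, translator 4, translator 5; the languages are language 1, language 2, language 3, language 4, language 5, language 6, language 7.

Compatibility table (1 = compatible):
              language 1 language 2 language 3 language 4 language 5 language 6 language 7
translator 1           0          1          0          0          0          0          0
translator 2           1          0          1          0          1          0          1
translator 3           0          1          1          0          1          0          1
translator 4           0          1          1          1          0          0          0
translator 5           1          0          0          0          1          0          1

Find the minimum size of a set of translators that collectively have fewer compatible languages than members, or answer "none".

none

A matching saturating every translator exists, for instance translator 1→language 2, translator 2→language 1, translator 3→language 3, translator 4→language 4, translator 5→language 7.
By Hall's marriage theorem, this means |N(S)| ≥ |S| for every subset S, so no violating subset exists.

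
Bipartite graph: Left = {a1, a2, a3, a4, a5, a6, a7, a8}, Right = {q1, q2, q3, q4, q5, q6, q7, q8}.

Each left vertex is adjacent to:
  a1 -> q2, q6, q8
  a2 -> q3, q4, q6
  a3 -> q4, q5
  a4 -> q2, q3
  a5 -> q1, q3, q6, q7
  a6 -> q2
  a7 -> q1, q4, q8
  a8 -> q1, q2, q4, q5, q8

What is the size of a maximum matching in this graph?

For example, pair a1–q8, a2–q6, a3–q5, a4–q3, a5–q7, a6–q2, a7–q1, a8–q4.
This saturates every left vertex, so 8 is the maximum.

8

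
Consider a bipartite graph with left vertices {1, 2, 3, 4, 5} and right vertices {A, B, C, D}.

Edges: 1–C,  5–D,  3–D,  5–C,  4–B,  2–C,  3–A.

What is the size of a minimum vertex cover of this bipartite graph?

{3, 4, 5, C} is a vertex cover of size 4: every edge has an endpoint in this set.
No smaller cover exists because 1–C, 3–A, 4–B, 5–D is a matching of size 4, and a cover must include an endpoint of each of these disjoint edges (König's theorem).

4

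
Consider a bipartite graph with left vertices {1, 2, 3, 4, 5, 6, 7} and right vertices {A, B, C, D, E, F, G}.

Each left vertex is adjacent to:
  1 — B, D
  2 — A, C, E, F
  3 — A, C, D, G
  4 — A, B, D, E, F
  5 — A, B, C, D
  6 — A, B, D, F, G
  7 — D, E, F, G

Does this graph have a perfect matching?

One maximum matching: 1→D, 2→C, 3→G, 4→F, 5→B, 6→A, 7→E.
All 7 left vertices are covered.

Yes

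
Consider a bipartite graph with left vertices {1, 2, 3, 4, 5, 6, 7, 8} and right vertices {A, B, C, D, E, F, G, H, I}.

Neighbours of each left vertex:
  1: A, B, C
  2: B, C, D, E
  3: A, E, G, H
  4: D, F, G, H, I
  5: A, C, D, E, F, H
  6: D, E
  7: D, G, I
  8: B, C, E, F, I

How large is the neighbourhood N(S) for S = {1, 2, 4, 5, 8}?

9

The union of neighbours of {1, 2, 4, 5, 8} is {A, B, C, D, E, F, G, H, I}, which has 9 elements.
Since |N(S)| = 9 ≥ |S| = 5, Hall's condition holds for this subset.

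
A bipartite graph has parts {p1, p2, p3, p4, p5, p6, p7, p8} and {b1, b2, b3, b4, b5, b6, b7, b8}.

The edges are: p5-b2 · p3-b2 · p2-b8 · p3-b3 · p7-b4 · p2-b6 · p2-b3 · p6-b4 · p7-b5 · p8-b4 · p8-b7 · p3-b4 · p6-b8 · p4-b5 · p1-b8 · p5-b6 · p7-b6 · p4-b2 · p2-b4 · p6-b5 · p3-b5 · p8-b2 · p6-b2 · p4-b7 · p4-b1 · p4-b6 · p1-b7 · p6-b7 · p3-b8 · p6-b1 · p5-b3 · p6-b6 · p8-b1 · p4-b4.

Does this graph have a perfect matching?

A valid assignment of size 8: p1→b8, p2→b3, p3→b5, p4→b1, p5→b2, p6→b4, p7→b6, p8→b7.
All 8 left vertices are covered.

Yes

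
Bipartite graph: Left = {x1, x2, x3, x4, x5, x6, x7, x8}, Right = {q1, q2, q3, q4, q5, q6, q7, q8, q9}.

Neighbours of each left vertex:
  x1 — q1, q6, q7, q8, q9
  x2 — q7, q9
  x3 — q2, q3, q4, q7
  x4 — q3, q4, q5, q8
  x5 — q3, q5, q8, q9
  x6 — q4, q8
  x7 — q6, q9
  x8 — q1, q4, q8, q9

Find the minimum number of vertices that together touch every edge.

8

{x1, x2, x3, x4, x5, x6, x7, x8} is a vertex cover of size 8: every edge has an endpoint in this set.
No smaller cover exists because x1–q1, x2–q7, x3–q2, x4–q5, x5–q9, x6–q4, x7–q6, x8–q8 is a matching of size 8, and a cover must include an endpoint of each of these disjoint edges (König's theorem).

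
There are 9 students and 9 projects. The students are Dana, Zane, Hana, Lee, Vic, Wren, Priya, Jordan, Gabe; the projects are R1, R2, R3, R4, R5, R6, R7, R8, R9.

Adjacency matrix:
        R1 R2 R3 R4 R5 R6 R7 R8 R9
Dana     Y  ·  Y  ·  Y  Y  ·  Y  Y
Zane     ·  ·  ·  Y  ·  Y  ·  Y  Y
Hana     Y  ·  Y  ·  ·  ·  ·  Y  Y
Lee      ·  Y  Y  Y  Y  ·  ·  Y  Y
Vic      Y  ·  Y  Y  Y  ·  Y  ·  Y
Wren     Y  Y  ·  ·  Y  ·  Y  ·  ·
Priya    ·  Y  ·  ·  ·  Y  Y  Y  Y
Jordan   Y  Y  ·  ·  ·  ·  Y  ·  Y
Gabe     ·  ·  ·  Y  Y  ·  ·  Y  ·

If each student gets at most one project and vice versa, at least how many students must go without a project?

For example, pair Dana–R3, Zane–R4, Hana–R9, Lee–R2, Vic–R1, Wren–R5, Priya–R6, Jordan–R7, Gabe–R8.
All 9 students are matched, so no larger matching exists.
That matches 9 of the 9, leaving 0 unmatched; no matching can do better.

0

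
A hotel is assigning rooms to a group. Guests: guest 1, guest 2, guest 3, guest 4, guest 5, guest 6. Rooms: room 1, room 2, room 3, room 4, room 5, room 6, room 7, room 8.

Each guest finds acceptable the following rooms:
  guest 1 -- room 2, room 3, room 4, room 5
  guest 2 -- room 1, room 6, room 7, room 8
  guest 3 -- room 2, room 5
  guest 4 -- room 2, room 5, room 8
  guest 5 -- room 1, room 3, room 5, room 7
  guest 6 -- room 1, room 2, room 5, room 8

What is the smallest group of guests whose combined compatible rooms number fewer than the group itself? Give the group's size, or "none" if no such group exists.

A matching saturating every guest exists, for instance guest 1→room 4, guest 2→room 7, guest 3→room 2, guest 4→room 5, guest 5→room 3, guest 6→room 8.
By Hall's marriage theorem, this means |N(S)| ≥ |S| for every subset S, so no violating subset exists.

none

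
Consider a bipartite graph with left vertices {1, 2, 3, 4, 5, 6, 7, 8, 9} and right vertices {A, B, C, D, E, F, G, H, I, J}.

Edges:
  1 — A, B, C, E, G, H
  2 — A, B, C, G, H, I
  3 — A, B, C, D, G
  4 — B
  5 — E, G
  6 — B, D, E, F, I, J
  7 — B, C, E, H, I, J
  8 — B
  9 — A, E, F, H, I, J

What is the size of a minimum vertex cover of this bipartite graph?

8

The 8 edges 1–A, 2–H, 3–D, 4–B, 5–G, 6–F, 7–E, 9–J form a matching, so any vertex cover needs at least 8 vertices (one per matched edge).
Conversely {1, 2, 3, 5, 6, 7, 9, B} meets every edge and has exactly 8 vertices, so 8 is optimal.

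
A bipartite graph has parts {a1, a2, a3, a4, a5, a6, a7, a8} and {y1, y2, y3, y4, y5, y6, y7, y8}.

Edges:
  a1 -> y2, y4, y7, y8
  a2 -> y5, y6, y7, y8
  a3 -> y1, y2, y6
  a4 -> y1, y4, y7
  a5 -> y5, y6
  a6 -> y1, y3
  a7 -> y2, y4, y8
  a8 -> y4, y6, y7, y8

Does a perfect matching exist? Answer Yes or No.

Yes

A valid assignment of size 8: a1–y4, a2–y8, a3–y6, a4–y1, a5–y5, a6–y3, a7–y2, a8–y7.
Every left vertex is matched, so this is a perfect matching.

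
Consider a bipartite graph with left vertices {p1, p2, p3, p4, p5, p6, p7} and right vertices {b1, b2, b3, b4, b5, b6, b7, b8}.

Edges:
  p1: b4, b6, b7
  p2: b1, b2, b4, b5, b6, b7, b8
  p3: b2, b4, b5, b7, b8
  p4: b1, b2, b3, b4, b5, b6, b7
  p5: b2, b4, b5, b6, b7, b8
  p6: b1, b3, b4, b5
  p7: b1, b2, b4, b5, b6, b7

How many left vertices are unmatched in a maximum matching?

For example, pair p1→b4, p2→b1, p3→b2, p4→b6, p5→b5, p6→b3, p7→b7.
This saturates every left vertex, so 7 is the maximum.
That matches 7 of the 7, leaving 0 unmatched; no matching can do better.

0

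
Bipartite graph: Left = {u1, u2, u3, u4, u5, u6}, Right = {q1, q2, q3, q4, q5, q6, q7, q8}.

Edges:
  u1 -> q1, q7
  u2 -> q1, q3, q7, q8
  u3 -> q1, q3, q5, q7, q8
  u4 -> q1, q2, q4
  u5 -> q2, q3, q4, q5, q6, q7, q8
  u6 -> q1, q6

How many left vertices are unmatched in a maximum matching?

A valid assignment of size 6: u1–q1, u2–q8, u3–q7, u4–q2, u5–q4, u6–q6.
This saturates every left vertex, so 6 is the maximum.
That matches 6 of the 6, leaving 0 unmatched; no matching can do better.

0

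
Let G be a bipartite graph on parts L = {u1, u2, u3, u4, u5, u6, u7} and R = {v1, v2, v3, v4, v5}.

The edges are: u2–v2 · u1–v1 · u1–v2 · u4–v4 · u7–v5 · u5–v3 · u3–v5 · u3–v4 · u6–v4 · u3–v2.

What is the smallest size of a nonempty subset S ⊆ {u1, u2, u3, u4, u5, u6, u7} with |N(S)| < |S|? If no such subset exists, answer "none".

2

Take S = {u4, u6}. Its neighbourhood is {v4}, so |N(S)| = 1 < |S| = 2.
No single vertex violates Hall's condition since each has at least one neighbour, so 2 is the minimum.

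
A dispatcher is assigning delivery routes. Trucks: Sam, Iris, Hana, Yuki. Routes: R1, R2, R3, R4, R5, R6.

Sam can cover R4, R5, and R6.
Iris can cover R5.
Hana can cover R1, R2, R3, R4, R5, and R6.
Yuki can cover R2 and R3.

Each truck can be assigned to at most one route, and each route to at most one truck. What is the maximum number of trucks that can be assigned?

One maximum matching: Sam–R4, Iris–R5, Hana–R6, Yuki–R3.
All 4 trucks are matched, so no larger matching exists.

4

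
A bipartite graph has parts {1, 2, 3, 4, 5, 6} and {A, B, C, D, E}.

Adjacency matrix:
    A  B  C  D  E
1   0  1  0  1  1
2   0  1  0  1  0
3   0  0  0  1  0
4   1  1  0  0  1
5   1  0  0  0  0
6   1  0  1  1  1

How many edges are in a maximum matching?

One maximum matching: 1–E, 2–B, 3–D, 4–A, 6–C.
The set {1, 2, 3, 4, 5} has only 4 neighbours ({A, B, D, E}), so by Hall's theorem at most 5 of the 6 left vertices can be matched.

5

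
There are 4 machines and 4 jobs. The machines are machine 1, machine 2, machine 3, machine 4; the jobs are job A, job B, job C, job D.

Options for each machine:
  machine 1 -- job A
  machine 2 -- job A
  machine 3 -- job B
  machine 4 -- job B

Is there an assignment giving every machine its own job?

The set {machine 1, machine 2, machine 3, machine 4} has only 2 neighbours ({job A, job B}), so by Hall's theorem at most 2 of the 4 machines can be matched.
Hence no matching covers every machine.

No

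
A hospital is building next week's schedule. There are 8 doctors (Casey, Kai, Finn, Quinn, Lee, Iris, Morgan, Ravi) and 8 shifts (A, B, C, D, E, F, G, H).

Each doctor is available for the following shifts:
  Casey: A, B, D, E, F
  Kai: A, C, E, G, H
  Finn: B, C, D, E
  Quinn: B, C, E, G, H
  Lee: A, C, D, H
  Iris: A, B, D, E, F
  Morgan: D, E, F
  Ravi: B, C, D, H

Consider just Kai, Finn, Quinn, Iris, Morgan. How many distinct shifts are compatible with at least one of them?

8

The union of neighbours of {Kai, Finn, Quinn, Iris, Morgan} is {A, B, C, D, E, F, G, H}, which has 8 elements.
Since |N(S)| = 8 ≥ |S| = 5, Hall's condition holds for this subset.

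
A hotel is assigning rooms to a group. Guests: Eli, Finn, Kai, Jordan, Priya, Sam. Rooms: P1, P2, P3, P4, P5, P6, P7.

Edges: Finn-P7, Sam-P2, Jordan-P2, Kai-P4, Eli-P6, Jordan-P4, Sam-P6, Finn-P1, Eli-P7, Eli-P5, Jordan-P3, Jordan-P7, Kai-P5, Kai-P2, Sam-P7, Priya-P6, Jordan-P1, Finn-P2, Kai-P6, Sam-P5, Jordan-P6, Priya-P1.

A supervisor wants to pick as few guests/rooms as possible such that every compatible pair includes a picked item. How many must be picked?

6

{Eli, Finn, Kai, Jordan, Priya, Sam} is a vertex cover of size 6: every edge has an endpoint in this set.
No smaller cover exists because Eli–P5, Finn–P1, Kai–P4, Jordan–P3, Priya–P6, Sam–P7 is a matching of size 6, and a cover must include an endpoint of each of these disjoint edges (König's theorem).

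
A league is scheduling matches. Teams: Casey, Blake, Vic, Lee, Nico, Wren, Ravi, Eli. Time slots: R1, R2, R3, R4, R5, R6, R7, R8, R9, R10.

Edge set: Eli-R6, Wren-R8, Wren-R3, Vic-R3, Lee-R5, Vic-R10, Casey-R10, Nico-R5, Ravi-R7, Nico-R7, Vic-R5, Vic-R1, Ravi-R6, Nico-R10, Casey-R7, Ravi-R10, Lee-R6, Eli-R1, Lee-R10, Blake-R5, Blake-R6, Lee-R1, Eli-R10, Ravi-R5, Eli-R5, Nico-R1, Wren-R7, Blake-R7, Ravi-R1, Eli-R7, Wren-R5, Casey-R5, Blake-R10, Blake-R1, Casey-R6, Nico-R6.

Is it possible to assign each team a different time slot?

No

The set {Casey, Blake, Lee, Nico, Ravi, Eli} has only 5 neighbours ({R1, R10, R5, R6, R7}), so by Hall's theorem at most 7 of the 8 teams can be matched.
Hence no matching covers every team.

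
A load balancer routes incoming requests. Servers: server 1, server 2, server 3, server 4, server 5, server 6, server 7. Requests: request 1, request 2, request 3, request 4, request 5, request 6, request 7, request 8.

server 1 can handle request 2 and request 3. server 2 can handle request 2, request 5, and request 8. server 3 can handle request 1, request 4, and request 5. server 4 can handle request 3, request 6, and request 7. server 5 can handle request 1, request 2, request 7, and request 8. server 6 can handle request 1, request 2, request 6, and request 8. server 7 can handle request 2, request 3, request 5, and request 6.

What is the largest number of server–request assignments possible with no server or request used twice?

7

For example, pair server 1-request 2, server 2-request 5, server 3-request 4, server 4-request 3, server 5-request 7, server 6-request 8, server 7-request 6.
All 7 servers are matched, so no larger matching exists.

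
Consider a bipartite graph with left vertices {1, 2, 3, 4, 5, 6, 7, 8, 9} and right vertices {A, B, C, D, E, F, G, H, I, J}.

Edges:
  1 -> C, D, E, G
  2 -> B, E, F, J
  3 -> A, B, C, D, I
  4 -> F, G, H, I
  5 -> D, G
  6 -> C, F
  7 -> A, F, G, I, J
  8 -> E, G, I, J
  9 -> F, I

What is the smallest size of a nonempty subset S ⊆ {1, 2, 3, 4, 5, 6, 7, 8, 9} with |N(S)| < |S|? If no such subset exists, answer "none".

A matching saturating every left vertex exists, for instance 1→E, 2→B, 3→A, 4→H, 5→D, 6→C, 7→G, 8→J, 9→F.
By Hall's marriage theorem, this means |N(S)| ≥ |S| for every subset S, so no violating subset exists.

none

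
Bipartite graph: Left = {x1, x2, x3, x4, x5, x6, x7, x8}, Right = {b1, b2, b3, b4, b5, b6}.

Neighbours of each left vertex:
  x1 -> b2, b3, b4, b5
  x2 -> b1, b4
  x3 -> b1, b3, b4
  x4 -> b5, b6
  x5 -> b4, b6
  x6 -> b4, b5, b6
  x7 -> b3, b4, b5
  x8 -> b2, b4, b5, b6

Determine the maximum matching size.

6

For example, pair x1→b2, x2→b1, x3→b3, x4→b6, x5→b4, x6→b5.
The set {x1, x2, x3, x4, x5, x6, x7, x8} has only 6 neighbours ({b1, b2, b3, b4, b5, b6}), so by Hall's theorem at most 6 of the 8 left vertices can be matched.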